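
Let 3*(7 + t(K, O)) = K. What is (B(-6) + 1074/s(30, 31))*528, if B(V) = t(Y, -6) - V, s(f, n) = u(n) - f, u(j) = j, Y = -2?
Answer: 566192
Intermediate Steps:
t(K, O) = -7 + K/3
s(f, n) = n - f
B(V) = -23/3 - V (B(V) = (-7 + (1/3)*(-2)) - V = (-7 - 2/3) - V = -23/3 - V)
(B(-6) + 1074/s(30, 31))*528 = ((-23/3 - 1*(-6)) + 1074/(31 - 1*30))*528 = ((-23/3 + 6) + 1074/(31 - 30))*528 = (-5/3 + 1074/1)*528 = (-5/3 + 1074*1)*528 = (-5/3 + 1074)*528 = (3217/3)*528 = 566192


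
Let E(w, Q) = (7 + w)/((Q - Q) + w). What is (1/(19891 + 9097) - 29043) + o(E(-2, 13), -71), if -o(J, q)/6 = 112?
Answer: -861378419/28988 ≈ -29715.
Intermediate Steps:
E(w, Q) = (7 + w)/w (E(w, Q) = (7 + w)/(0 + w) = (7 + w)/w)
o(J, q) = -672 (o(J, q) = -6*112 = -672)
(1/(19891 + 9097) - 29043) + o(E(-2, 13), -71) = (1/(19891 + 9097) - 29043) - 672 = (1/28988 - 29043) - 672 = -841898483/28988 - 672 = -861378419/28988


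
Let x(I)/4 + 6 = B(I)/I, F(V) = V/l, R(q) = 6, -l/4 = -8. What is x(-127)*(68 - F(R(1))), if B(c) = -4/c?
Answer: -52502065/32258 ≈ -1627.6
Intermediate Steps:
l = 32 (l = -4*(-8) = 32)
F(V) = V/32
x(I) = -24 - 16/I² (x(I) = -24 + 4*((-4/I)/I) = -24 + 4*(-4/I²) = -24 - 16/I²)
x(-127)*(68 - F(R(1))) = (-24 - 16/(-127)²)*(68 - 6/32) = (-24 - 16*1/16129)*(68 - 1*3/16) = (-24 - 16/16129)*(68 - 3/16) = -387112/16129*1085/16 = -52502065/32258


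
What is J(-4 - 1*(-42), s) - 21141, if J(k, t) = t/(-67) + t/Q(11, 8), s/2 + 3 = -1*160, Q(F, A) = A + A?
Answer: -11339889/536 ≈ -21157.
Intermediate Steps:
Q(F, A) = 2*A
s = -326 (s = -6 + 2*(-1*160) = -6 + 2*(-160) = -6 - 320 = -326)
J(k, t) = 51*t/1072 (J(k, t) = t/(-67) + t/((2*8)) = t*(-1/67) + t/16 = -t/67 + t*(1/16) = -t/67 + t/16 = 51*t/1072)
J(-4 - 1*(-42), s) - 21141 = (51/1072)*(-326) - 21141 = -8313/536 - 21141 = -11339889/536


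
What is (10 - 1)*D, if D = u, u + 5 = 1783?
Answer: 16002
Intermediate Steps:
u = 1778 (u = -5 + 1783 = 1778)
D = 1778
(10 - 1)*D = (10 - 1)*1778 = 9*1778 = 16002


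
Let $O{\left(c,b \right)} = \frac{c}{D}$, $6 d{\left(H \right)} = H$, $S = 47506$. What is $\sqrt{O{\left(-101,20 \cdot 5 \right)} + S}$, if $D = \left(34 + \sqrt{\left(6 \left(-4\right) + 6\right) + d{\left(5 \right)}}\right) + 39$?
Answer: $\sqrt{2} \sqrt{\frac{10403511 + 23753 i \sqrt{618}}{438 + i \sqrt{618}}} \approx 217.96 + 0.00017957 i$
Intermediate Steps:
$d{\left(H \right)} = \frac{H}{6}$
$D = 73 + \frac{i \sqrt{618}}{6}$ ($D = \left(34 + \sqrt{\left(6 \left(-4\right) + 6\right) + \frac{1}{6} \cdot 5}\right) + 39 = \left(34 + \sqrt{\left(-24 + 6\right) + \frac{5}{6}}\right) + 39 = \left(34 + \sqrt{-18 + \frac{5}{6}}\right) + 39 = \left(34 + \sqrt{- \frac{103}{6}}\right) + 39 = \left(34 + \frac{i \sqrt{618}}{6}\right) + 39 = 73 + \frac{i \sqrt{618}}{6} \approx 73.0 + 4.1433 i$)
$O{\left(c,b \right)} = \frac{c}{73 + \frac{i \sqrt{618}}{6}}$
$\sqrt{O{\left(-101,20 \cdot 5 \right)} + S} = \sqrt{\left(\frac{438}{32077} \left(-101\right) - \frac{1}{32077} i \left(-101\right) \sqrt{618}\right) + 47506} = \sqrt{\left(- \frac{44238}{32077} + \frac{101 i \sqrt{618}}{32077}\right) + 47506} = \sqrt{\frac{1523805724}{32077} + \frac{101 i \sqrt{618}}{32077}}$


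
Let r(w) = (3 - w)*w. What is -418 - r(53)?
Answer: 2232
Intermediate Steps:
r(w) = w*(3 - w)
-418 - r(53) = -418 - 53*(3 - 1*53) = -418 - 53*(3 - 53) = -418 - 53*(-50) = -418 - 1*(-2650) = -418 + 2650 = 2232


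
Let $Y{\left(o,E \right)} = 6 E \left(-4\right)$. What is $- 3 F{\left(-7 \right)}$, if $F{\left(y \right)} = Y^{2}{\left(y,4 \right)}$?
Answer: $-27648$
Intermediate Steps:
$Y{\left(o,E \right)} = - 24 E$
$F{\left(y \right)} = 9216$ ($F{\left(y \right)} = \left(\left(-24\right) 4\right)^{2} = \left(-96\right)^{2} = 9216$)
$- 3 F{\left(-7 \right)} = \left(-3\right) 9216 = -27648$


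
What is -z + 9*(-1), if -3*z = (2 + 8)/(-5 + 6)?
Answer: -17/3 ≈ -5.6667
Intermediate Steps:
z = -10/3 (z = -(2 + 8)/(3*(-5 + 6)) = -10/(3*1) = -10/3 ≈ -3.3333)
-z + 9*(-1) = -1*(-10/3) + 9*(-1) = 10/3 - 9 = -17/3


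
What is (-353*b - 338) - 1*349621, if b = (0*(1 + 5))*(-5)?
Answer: -349959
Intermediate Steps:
b = 0 (b = (0*6)*(-5) = 0*(-5) = 0)
(-353*b - 338) - 1*349621 = (-353*0 - 338) - 1*349621 = (0 - 338) - 349621 = -338 - 349621 = -349959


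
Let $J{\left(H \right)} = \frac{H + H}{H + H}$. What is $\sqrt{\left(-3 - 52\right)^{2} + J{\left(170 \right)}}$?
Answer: $\sqrt{3026} \approx 55.009$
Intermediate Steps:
$J{\left(H \right)} = 1$ ($J{\left(H \right)} = \frac{2 H}{2 H} = 2 H \frac{1}{2 H} = 1$)
$\sqrt{\left(-3 - 52\right)^{2} + J{\left(170 \right)}} = \sqrt{\left(-3 - 52\right)^{2} + 1} = \sqrt{\left(-55\right)^{2} + 1} = \sqrt{3025 + 1} = \sqrt{3026}$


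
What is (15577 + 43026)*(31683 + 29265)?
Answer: 3571735644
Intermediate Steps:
(15577 + 43026)*(31683 + 29265) = 58603*60948 = 3571735644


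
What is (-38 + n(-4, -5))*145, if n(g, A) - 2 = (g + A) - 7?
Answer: -7540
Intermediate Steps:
n(g, A) = -5 + A + g (n(g, A) = 2 + ((g + A) - 7) = 2 + ((A + g) - 7) = 2 + (-7 + A + g) = -5 + A + g)
(-38 + n(-4, -5))*145 = (-38 + (-5 - 5 - 4))*145 = (-38 - 14)*145 = -52*145 = -7540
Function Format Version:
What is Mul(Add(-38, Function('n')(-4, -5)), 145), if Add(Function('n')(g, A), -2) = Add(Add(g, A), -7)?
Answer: -7540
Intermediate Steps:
Function('n')(g, A) = Add(-5, A, g) (Function('n')(g, A) = Add(2, Add(Add(g, A), -7)) = Add(2, Add(Add(A, g), -7)) = Add(2, Add(-7, A, g)) = Add(-5, A, g))
Mul(Add(-38, Function('n')(-4, -5)), 145) = Mul(Add(-38, Add(-5, -5, -4)), 145) = Mul(Add(-38, -14), 145) = Mul(-52, 145) = -7540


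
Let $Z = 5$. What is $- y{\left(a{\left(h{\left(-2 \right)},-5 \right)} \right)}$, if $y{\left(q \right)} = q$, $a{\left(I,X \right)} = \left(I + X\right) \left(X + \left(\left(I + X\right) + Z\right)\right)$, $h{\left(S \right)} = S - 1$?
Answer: $-64$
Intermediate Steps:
$h{\left(S \right)} = -1 + S$
$a{\left(I,X \right)} = \left(I + X\right) \left(5 + I + 2 X\right)$ ($a{\left(I,X \right)} = \left(I + X\right) \left(X + \left(\left(I + X\right) + 5\right)\right) = \left(I + X\right) \left(X + \left(5 + I + X\right)\right) = \left(I + X\right) \left(5 + I + 2 X\right)$)
$- y{\left(a{\left(h{\left(-2 \right)},-5 \right)} \right)} = - (\left(-1 - 2\right)^{2} + 2 \left(-5\right)^{2} + 5 \left(-1 - 2\right) + 5 \left(-5\right) + 3 \left(-1 - 2\right) \left(-5\right)) = - (\left(-3\right)^{2} + 2 \cdot 25 + 5 \left(-3\right) - 25 + 3 \left(-3\right) \left(-5\right)) = - (9 + 50 - 15 - 25 + 45) = \left(-1\right) 64 = -64$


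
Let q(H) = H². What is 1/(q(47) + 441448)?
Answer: 1/443657 ≈ 2.2540e-6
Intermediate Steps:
1/(q(47) + 441448) = 1/(47² + 441448) = 1/(2209 + 441448) = 1/443657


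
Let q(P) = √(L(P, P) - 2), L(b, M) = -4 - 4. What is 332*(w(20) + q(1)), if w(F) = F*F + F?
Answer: 139440 + 332*I*√10 ≈ 1.3944e+5 + 1049.9*I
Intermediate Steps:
L(b, M) = -8
q(P) = I*√10 (q(P) = √(-8 - 2) = √(-10) = I*√10)
w(F) = F + F² (w(F) = F² + F = F + F²)
332*(w(20) + q(1)) = 332*(20*(1 + 20) + I*√10) = 332*(20*21 + I*√10) = 332*(420 + I*√10) = 139440 + 332*I*√10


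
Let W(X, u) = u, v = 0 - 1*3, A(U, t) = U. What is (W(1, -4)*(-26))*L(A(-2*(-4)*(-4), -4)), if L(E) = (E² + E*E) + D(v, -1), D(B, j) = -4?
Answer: 212576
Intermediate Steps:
v = -3 (v = 0 - 3 = -3)
L(E) = -4 + 2*E² (L(E) = (E² + E*E) - 4 = (E² + E²) - 4 = 2*E² - 4 = -4 + 2*E²)
(W(1, -4)*(-26))*L(A(-2*(-4)*(-4), -4)) = (-4*(-26))*(-4 + 2*(-2*(-4)*(-4))²) = 104*(-4 + 2*(8*(-4))²) = 104*(-4 + 2*(-32)²) = 104*(-4 + 2*1024) = 104*(-4 + 2048) = 104*2044 = 212576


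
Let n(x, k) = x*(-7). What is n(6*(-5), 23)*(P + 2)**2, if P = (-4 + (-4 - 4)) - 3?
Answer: 35490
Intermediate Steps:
n(x, k) = -7*x
P = -15 (P = (-4 - 8) - 3 = -12 - 3 = -15)
n(6*(-5), 23)*(P + 2)**2 = (-42*(-5))*(-15 + 2)**2 = -7*(-30)*(-13)**2 = 210*169 = 35490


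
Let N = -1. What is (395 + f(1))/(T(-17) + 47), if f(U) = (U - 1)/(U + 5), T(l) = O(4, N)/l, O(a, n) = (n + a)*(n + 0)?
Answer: 6715/802 ≈ 8.3728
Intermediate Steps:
O(a, n) = n*(a + n) (O(a, n) = (a + n)*n = n*(a + n))
T(l) = -3/l (T(l) = (-(4 - 1))/l = (-1*3)/l = -3/l)
f(U) = (-1 + U)/(5 + U)
(395 + f(1))/(T(-17) + 47) = (395 + (-1 + 1)/(5 + 1))/(-3/(-17) + 47) = (395 + 0/6)/(-3*(-1/17) + 47) = (395 + (⅙)*0)/(3/17 + 47) = (395 + 0)/(802/17) = 395*(17/802) = 6715/802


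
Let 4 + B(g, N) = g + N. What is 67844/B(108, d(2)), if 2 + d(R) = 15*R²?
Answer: 33922/81 ≈ 418.79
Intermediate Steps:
d(R) = -2 + 15*R²
B(g, N) = -4 + N + g (B(g, N) = -4 + (g + N) = -4 + (N + g) = -4 + N + g)
67844/B(108, d(2)) = 67844/(-4 + (-2 + 15*2²) + 108) = 67844/(-4 + (-2 + 15*4) + 108) = 67844/(-4 + (-2 + 60) + 108) = 67844/(-4 + 58 + 108) = 67844/162 = 67844*(1/162) = 33922/81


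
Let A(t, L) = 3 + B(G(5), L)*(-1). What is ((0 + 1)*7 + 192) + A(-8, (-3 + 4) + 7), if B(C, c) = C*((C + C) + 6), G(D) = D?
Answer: 122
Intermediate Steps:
B(C, c) = C*(6 + 2*C) (B(C, c) = C*(2*C + 6) = C*(6 + 2*C))
A(t, L) = -77 (A(t, L) = 3 + (2*5*(3 + 5))*(-1) = 3 + (2*5*8)*(-1) = 3 + 80*(-1) = 3 - 80 = -77)
((0 + 1)*7 + 192) + A(-8, (-3 + 4) + 7) = ((0 + 1)*7 + 192) - 77 = (1*7 + 192) - 77 = (7 + 192) - 77 = 199 - 77 = 122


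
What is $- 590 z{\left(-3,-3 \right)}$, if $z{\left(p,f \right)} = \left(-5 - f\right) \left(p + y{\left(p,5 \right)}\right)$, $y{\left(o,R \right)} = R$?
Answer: $2360$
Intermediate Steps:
$z{\left(p,f \right)} = \left(-5 - f\right) \left(5 + p\right)$ ($z{\left(p,f \right)} = \left(-5 - f\right) \left(p + 5\right) = \left(-5 - f\right) \left(5 + p\right)$)
$- 590 z{\left(-3,-3 \right)} = - 590 \left(-25 - -15 - -15 - \left(-3\right) \left(-3\right)\right) = - 590 \left(-25 + 15 + 15 - 9\right) = \left(-590\right) \left(-4\right) = 2360$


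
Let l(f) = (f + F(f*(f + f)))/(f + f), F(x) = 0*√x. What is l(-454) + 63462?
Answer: 126925/2 ≈ 63463.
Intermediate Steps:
F(x) = 0
l(f) = ½ (l(f) = (f + 0)/(f + f) = f/((2*f)) = f*(1/(2*f)) = ½)
l(-454) + 63462 = ½ + 63462 = 126925/2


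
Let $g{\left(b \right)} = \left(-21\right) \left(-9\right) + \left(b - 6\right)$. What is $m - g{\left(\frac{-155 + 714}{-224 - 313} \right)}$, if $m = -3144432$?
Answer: $- \frac{1688657696}{537} \approx -3.1446 \cdot 10^{6}$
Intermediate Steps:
$g{\left(b \right)} = 183 + b$ ($g{\left(b \right)} = 189 + \left(b - 6\right) = 189 + \left(-6 + b\right) = 183 + b$)
$m - g{\left(\frac{-155 + 714}{-224 - 313} \right)} = -3144432 - \left(183 + \frac{-155 + 714}{-224 - 313}\right) = -3144432 - \left(183 + \frac{559}{-537}\right) = -3144432 - \left(183 + 559 \left(- \frac{1}{537}\right)\right) = -3144432 - \left(183 - \frac{559}{537}\right) = -3144432 - \frac{97712}{537} = - \frac{1688657696}{537}$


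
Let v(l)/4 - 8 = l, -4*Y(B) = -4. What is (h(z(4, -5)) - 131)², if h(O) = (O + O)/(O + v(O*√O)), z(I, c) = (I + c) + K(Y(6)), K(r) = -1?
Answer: (2061416*√2 + 3319937*I)/(120*√2 + 193*I) ≈ 17192.0 + 11.544*I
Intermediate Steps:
Y(B) = 1 (Y(B) = -¼*(-4) = 1)
v(l) = 32 + 4*l
z(I, c) = -1 + I + c (z(I, c) = (I + c) - 1 = -1 + I + c)
h(O) = 2*O/(32 + O + 4*O^(3/2)) (h(O) = (O + O)/(O + (32 + 4*(O*√O))) = (2*O)/(O + (32 + 4*O^(3/2))) = (2*O)/(32 + O + 4*O^(3/2)) = 2*O/(32 + O + 4*O^(3/2)))
(h(z(4, -5)) - 131)² = (2*(-1 + 4 - 5)/(32 + (-1 + 4 - 5) + 4*(-1 + 4 - 5)^(3/2)) - 131)² = (2*(-2)/(32 - 2 + 4*(-2)^(3/2)) - 131)² = (2*(-2)/(32 - 2 + 4*(-2*I*√2)) - 131)² = (2*(-2)/(32 - 2 - 8*I*√2) - 131)² = (2*(-2)/(30 - 8*I*√2) - 131)² = (-4/(30 - 8*I*√2) - 131)² = (-131 - 4/(30 - 8*I*√2))²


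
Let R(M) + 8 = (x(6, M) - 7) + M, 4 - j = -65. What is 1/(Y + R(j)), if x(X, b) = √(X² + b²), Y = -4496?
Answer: -4442/19726567 - 3*√533/19726567 ≈ -0.00022869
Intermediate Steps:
j = 69 (j = 4 - 1*(-65) = 4 + 65 = 69)
R(M) = -15 + M + √(36 + M²) (R(M) = -8 + ((√(6² + M²) - 7) + M) = -8 + ((√(36 + M²) - 7) + M) = -8 + ((-7 + √(36 + M²)) + M) = -8 + (-7 + M + √(36 + M²)) = -15 + M + √(36 + M²))
1/(Y + R(j)) = 1/(-4496 + (-15 + 69 + √(36 + 69²))) = 1/(-4496 + (-15 + 69 + √(36 + 4761))) = 1/(-4496 + (-15 + 69 + √4797)) = 1/(-4496 + (-15 + 69 + 3*√533)) = 1/(-4496 + (54 + 3*√533)) = 1/(-4442 + 3*√533)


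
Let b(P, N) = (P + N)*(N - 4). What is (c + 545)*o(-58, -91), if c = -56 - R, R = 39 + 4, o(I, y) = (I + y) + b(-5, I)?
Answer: 1675622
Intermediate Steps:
b(P, N) = (-4 + N)*(N + P) (b(P, N) = (N + P)*(-4 + N) = (-4 + N)*(N + P))
o(I, y) = 20 + y + I**2 - 8*I (o(I, y) = (I + y) + (I**2 - 4*I - 4*(-5) + I*(-5)) = (I + y) + (I**2 - 4*I + 20 - 5*I) = (I + y) + (20 + I**2 - 9*I) = 20 + y + I**2 - 8*I)
R = 43
c = -99 (c = -56 - 1*43 = -56 - 43 = -99)
(c + 545)*o(-58, -91) = (-99 + 545)*(20 - 91 + (-58)**2 - 8*(-58)) = 446*(20 - 91 + 3364 + 464) = 446*3757 = 1675622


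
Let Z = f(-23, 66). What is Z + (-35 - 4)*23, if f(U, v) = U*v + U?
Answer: -2438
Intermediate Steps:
f(U, v) = U + U*v
Z = -1541 (Z = -23*(1 + 66) = -23*67 = -1541)
Z + (-35 - 4)*23 = -1541 + (-35 - 4)*23 = -1541 - 39*23 = -1541 - 897 = -2438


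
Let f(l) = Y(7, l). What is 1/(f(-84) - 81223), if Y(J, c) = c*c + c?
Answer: -1/74251 ≈ -1.3468e-5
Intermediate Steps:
Y(J, c) = c + c² (Y(J, c) = c² + c = c + c²)
f(l) = l*(1 + l)
1/(f(-84) - 81223) = 1/(-84*(1 - 84) - 81223) = 1/(-84*(-83) - 81223) = 1/(6972 - 81223) = 1/(-74251) = -1/74251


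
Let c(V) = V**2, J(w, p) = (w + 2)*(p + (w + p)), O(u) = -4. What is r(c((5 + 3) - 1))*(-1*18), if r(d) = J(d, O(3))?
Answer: -37638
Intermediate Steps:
J(w, p) = (2 + w)*(w + 2*p) (J(w, p) = (2 + w)*(p + (p + w)) = (2 + w)*(w + 2*p))
r(d) = -16 + d**2 - 6*d (r(d) = d**2 + 2*d + 4*(-4) + 2*(-4)*d = d**2 + 2*d - 16 - 8*d = -16 + d**2 - 6*d)
r(c((5 + 3) - 1))*(-1*18) = (-16 + (((5 + 3) - 1)**2)**2 - 6*((5 + 3) - 1)**2)*(-1*18) = (-16 + ((8 - 1)**2)**2 - 6*(8 - 1)**2)*(-18) = (-16 + (7**2)**2 - 6*7**2)*(-18) = (-16 + 49**2 - 6*49)*(-18) = (-16 + 2401 - 294)*(-18) = 2091*(-18) = -37638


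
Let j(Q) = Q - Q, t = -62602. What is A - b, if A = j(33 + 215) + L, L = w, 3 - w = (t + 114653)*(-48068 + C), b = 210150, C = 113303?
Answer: -3395757132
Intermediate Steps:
w = -3395546982 (w = 3 - (-62602 + 114653)*(-48068 + 113303) = 3 - 52051*65235 = 3 - 1*3395546985 = 3 - 3395546985 = -3395546982)
j(Q) = 0
L = -3395546982
A = -3395546982 (A = 0 - 3395546982 = -3395546982)
A - b = -3395546982 - 1*210150 = -3395546982 - 210150 = -3395757132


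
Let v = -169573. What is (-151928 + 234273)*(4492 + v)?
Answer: -13593594945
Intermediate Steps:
(-151928 + 234273)*(4492 + v) = (-151928 + 234273)*(4492 - 169573) = 82345*(-165081) = -13593594945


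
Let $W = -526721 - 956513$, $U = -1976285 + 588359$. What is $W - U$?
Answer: $-95308$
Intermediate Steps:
$U = -1387926$
$W = -1483234$
$W - U = -1483234 - -1387926 = -1483234 + 1387926 = -95308$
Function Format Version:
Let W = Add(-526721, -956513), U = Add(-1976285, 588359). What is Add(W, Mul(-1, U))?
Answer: -95308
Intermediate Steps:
U = -1387926
W = -1483234
Add(W, Mul(-1, U)) = Add(-1483234, Mul(-1, -1387926)) = Add(-1483234, 1387926) = -95308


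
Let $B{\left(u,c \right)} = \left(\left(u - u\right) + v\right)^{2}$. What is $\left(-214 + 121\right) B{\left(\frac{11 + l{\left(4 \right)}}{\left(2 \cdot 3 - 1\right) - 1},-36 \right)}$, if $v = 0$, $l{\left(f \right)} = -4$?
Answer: $0$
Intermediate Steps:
$B{\left(u,c \right)} = 0$ ($B{\left(u,c \right)} = \left(\left(u - u\right) + 0\right)^{2} = \left(0 + 0\right)^{2} = 0^{2} = 0$)
$\left(-214 + 121\right) B{\left(\frac{11 + l{\left(4 \right)}}{\left(2 \cdot 3 - 1\right) - 1},-36 \right)} = \left(-214 + 121\right) 0 = \left(-93\right) 0 = 0$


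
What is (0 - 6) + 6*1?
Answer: 0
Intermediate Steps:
(0 - 6) + 6*1 = -6 + 6 = 0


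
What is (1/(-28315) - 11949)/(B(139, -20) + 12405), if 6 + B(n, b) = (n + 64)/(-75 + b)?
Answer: -3214191392/3334663213 ≈ -0.96387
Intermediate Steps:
B(n, b) = -6 + (64 + n)/(-75 + b) (B(n, b) = -6 + (n + 64)/(-75 + b) = -6 + (64 + n)/(-75 + b))
(1/(-28315) - 11949)/(B(139, -20) + 12405) = (1/(-28315) - 11949)/((514 + 139 - 6*(-20))/(-75 - 20) + 12405) = (-1/28315 - 11949)/((514 + 139 + 120)/(-95) + 12405) = -338335936/(28315*(-1/95*773 + 12405)) = -338335936/(28315*(-773/95 + 12405)) = -338335936/(28315*1177702/95) = -338335936/28315*95/1177702 = -3214191392/3334663213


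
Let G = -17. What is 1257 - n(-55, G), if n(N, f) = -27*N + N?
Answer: -173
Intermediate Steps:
n(N, f) = -26*N
1257 - n(-55, G) = 1257 - (-26)*(-55) = 1257 - 1*1430 = 1257 - 1430 = -173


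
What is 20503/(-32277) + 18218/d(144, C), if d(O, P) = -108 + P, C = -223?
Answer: -2930093/52629 ≈ -55.674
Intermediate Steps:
20503/(-32277) + 18218/d(144, C) = 20503/(-32277) + 18218/(-108 - 223) = 20503*(-1/32277) + 18218/(-331) = -101/159 + 18218*(-1/331) = -101/159 - 18218/331 = -2930093/52629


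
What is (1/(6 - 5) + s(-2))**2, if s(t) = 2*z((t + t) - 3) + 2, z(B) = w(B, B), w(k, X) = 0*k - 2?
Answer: 1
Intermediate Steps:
w(k, X) = -2 (w(k, X) = 0 - 2 = -2)
z(B) = -2
s(t) = -2 (s(t) = 2*(-2) + 2 = -4 + 2 = -2)
(1/(6 - 5) + s(-2))**2 = (1/(6 - 5) - 2)**2 = (1/1 - 2)**2 = (1 - 2)**2 = (-1)**2 = 1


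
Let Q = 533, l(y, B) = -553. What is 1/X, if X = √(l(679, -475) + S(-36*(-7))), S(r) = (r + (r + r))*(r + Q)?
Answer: √592907/592907 ≈ 0.0012987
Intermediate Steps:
S(r) = 3*r*(533 + r) (S(r) = (r + (r + r))*(r + 533) = (r + 2*r)*(533 + r) = (3*r)*(533 + r) = 3*r*(533 + r))
X = √592907 (X = √(-553 + 3*(-36*(-7))*(533 - 36*(-7))) = √(-553 + 3*252*(533 + 252)) = √(-553 + 3*252*785) = √(-553 + 593460) = √592907 ≈ 770.00)
1/X = 1/(√592907) = √592907/592907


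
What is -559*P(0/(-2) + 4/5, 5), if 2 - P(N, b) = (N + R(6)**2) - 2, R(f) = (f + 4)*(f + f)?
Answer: 40239056/5 ≈ 8.0478e+6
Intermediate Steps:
R(f) = 2*f*(4 + f) (R(f) = (4 + f)*(2*f) = 2*f*(4 + f))
P(N, b) = -14396 - N (P(N, b) = 2 - ((N + (2*6*(4 + 6))**2) - 2) = 2 - ((N + (2*6*10)**2) - 2) = 2 - ((N + 120**2) - 2) = 2 - ((N + 14400) - 2) = 2 - ((14400 + N) - 2) = 2 - (14398 + N) = 2 + (-14398 - N) = -14396 - N)
-559*P(0/(-2) + 4/5, 5) = -559*(-14396 - (0/(-2) + 4/5)) = -559*(-14396 - (0*(-1/2) + 4*(1/5))) = -559*(-14396 - (0 + 4/5)) = -559*(-14396 - 1*4/5) = -559*(-14396 - 4/5) = -559*(-71984/5) = 40239056/5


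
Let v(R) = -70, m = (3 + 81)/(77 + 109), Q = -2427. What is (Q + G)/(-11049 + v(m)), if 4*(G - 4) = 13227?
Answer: -3535/44476 ≈ -0.079481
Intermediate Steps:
m = 14/31 (m = 84/186 = 84*(1/186) = 14/31 ≈ 0.45161)
G = 13243/4 (G = 4 + (¼)*13227 = 4 + 13227/4 = 13243/4 ≈ 3310.8)
(Q + G)/(-11049 + v(m)) = (-2427 + 13243/4)/(-11049 - 70) = (3535/4)/(-11119) = (3535/4)*(-1/11119) = -3535/44476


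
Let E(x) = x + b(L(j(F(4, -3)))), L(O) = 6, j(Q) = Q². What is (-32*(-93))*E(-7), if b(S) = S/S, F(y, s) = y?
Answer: -17856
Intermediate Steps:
b(S) = 1
E(x) = 1 + x (E(x) = x + 1 = 1 + x)
(-32*(-93))*E(-7) = (-32*(-93))*(1 - 7) = 2976*(-6) = -17856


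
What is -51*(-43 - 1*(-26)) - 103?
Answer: 764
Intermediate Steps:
-51*(-43 - 1*(-26)) - 103 = -51*(-43 + 26) - 103 = -51*(-17) - 103 = 867 - 103 = 764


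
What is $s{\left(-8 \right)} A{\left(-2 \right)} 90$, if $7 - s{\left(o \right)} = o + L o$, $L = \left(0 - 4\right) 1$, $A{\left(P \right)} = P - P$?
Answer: $0$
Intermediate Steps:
$A{\left(P \right)} = 0$
$L = -4$ ($L = \left(-4\right) 1 = -4$)
$s{\left(o \right)} = 7 + 3 o$ ($s{\left(o \right)} = 7 - \left(o - 4 o\right) = 7 - - 3 o = 7 + 3 o$)
$s{\left(-8 \right)} A{\left(-2 \right)} 90 = \left(7 + 3 \left(-8\right)\right) 0 \cdot 90 = \left(7 - 24\right) 0 \cdot 90 = \left(-17\right) 0 \cdot 90 = 0 \cdot 90 = 0$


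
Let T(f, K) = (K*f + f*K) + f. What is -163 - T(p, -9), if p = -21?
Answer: -520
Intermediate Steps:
T(f, K) = f + 2*K*f (T(f, K) = (K*f + K*f) + f = 2*K*f + f = f + 2*K*f)
-163 - T(p, -9) = -163 - (-21)*(1 + 2*(-9)) = -163 - (-21)*(1 - 18) = -163 - (-21)*(-17) = -163 - 1*357 = -163 - 357 = -520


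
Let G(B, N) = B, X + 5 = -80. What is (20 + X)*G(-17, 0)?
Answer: 1105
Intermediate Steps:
X = -85 (X = -5 - 80 = -85)
(20 + X)*G(-17, 0) = (20 - 85)*(-17) = -65*(-17) = 1105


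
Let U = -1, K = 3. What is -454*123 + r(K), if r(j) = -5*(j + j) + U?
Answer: -55873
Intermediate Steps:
r(j) = -1 - 10*j (r(j) = -5*(j + j) - 1 = -10*j - 1 = -1 - 10*j)
-454*123 + r(K) = -454*123 + (-1 - 10*3) = -55842 + (-1 - 30) = -55842 - 31 = -55873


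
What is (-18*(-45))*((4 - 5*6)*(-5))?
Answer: 105300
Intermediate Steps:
(-18*(-45))*((4 - 5*6)*(-5)) = 810*((4 - 30)*(-5)) = 810*(-26*(-5)) = 810*130 = 105300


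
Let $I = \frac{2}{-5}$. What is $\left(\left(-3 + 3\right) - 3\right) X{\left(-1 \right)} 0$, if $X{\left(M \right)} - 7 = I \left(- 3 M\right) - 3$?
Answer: $0$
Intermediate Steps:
$I = - \frac{2}{5}$ ($I = 2 \left(- \frac{1}{5}\right) = - \frac{2}{5} \approx -0.4$)
$X{\left(M \right)} = 4 + \frac{6 M}{5}$ ($X{\left(M \right)} = 7 - \left(3 + \frac{2 \left(- 3 M\right)}{5}\right) = 7 + \left(\frac{6 M}{5} - 3\right) = 7 + \left(-3 + \frac{6 M}{5}\right) = 4 + \frac{6 M}{5}$)
$\left(\left(-3 + 3\right) - 3\right) X{\left(-1 \right)} 0 = \left(\left(-3 + 3\right) - 3\right) \left(4 + \frac{6}{5} \left(-1\right)\right) 0 = \left(0 - 3\right) \left(4 - \frac{6}{5}\right) 0 = \left(-3\right) \frac{14}{5} \cdot 0 = \left(- \frac{42}{5}\right) 0 = 0$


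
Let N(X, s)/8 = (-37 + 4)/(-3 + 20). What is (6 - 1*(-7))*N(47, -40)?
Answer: -3432/17 ≈ -201.88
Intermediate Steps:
N(X, s) = -264/17 (N(X, s) = 8*((-37 + 4)/(-3 + 20)) = 8*(-33/17) = -264/17)
(6 - 1*(-7))*N(47, -40) = (6 - 1*(-7))*(-264/17) = (6 + 7)*(-264/17) = 13*(-264/17) = -3432/17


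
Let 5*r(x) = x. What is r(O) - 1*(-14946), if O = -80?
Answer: 14930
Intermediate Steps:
r(x) = x/5
r(O) - 1*(-14946) = (⅕)*(-80) - 1*(-14946) = -16 + 14946 = 14930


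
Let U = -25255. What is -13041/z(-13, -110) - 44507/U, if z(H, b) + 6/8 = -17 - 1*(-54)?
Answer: -262189661/732395 ≈ -357.99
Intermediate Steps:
z(H, b) = 145/4 (z(H, b) = -3/4 + (-17 - 1*(-54)) = -3/4 + (-17 + 54) = -3/4 + 37 = 145/4)
-13041/z(-13, -110) - 44507/U = -13041/145/4 - 44507/(-25255) = -13041*4/145 - 44507*(-1/25255) = -52164/145 + 44507/25255 = -262189661/732395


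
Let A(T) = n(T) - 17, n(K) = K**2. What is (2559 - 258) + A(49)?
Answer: 4685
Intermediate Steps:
A(T) = -17 + T**2 (A(T) = T**2 - 17 = -17 + T**2)
(2559 - 258) + A(49) = (2559 - 258) + (-17 + 49**2) = 2301 + (-17 + 2401) = 2301 + 2384 = 4685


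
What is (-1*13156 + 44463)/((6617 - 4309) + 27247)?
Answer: 31307/29555 ≈ 1.0593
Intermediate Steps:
(-1*13156 + 44463)/((6617 - 4309) + 27247) = (-13156 + 44463)/(2308 + 27247) = 31307/29555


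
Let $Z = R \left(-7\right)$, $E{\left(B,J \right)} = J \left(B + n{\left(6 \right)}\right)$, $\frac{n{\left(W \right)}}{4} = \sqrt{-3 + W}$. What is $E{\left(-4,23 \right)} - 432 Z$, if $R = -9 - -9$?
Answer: $-92 + 92 \sqrt{3} \approx 67.349$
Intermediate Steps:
$n{\left(W \right)} = 4 \sqrt{-3 + W}$
$R = 0$ ($R = -9 + 9 = 0$)
$E{\left(B,J \right)} = J \left(B + 4 \sqrt{3}\right)$ ($E{\left(B,J \right)} = J \left(B + 4 \sqrt{-3 + 6}\right) = J \left(B + 4 \sqrt{3}\right)$)
$Z = 0$ ($Z = 0 \left(-7\right) = 0$)
$E{\left(-4,23 \right)} - 432 Z = 23 \left(-4 + 4 \sqrt{3}\right) - 0 = \left(-92 + 92 \sqrt{3}\right) + 0 = -92 + 92 \sqrt{3}$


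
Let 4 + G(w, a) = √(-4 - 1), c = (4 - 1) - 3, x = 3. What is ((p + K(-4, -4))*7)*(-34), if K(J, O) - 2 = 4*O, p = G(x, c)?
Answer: 4284 - 238*I*√5 ≈ 4284.0 - 532.18*I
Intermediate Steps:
c = 0 (c = 3 - 3 = 0)
G(w, a) = -4 + I*√5 (G(w, a) = -4 + √(-4 - 1) = -4 + √(-5) = -4 + I*√5)
p = -4 + I*√5 ≈ -4.0 + 2.2361*I
K(J, O) = 2 + 4*O
((p + K(-4, -4))*7)*(-34) = (((-4 + I*√5) + (2 + 4*(-4)))*7)*(-34) = (((-4 + I*√5) + (2 - 16))*7)*(-34) = (((-4 + I*√5) - 14)*7)*(-34) = ((-18 + I*√5)*7)*(-34) = (-126 + 7*I*√5)*(-34) = 4284 - 238*I*√5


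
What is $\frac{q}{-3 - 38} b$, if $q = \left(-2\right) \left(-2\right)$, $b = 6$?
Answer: $- \frac{24}{41} \approx -0.58537$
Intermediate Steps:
$q = 4$
$\frac{q}{-3 - 38} b = \frac{1}{-3 - 38} \cdot 4 \cdot 6 = \frac{1}{-41} \cdot 4 \cdot 6 = \left(- \frac{1}{41}\right) 4 \cdot 6 = \left(- \frac{4}{41}\right) 6 = - \frac{24}{41}$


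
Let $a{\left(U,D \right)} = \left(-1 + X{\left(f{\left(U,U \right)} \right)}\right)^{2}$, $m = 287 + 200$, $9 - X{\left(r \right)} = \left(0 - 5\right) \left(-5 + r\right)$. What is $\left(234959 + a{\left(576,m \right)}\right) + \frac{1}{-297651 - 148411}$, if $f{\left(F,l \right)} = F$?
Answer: $\frac{3761073455135}{446062} \approx 8.4317 \cdot 10^{6}$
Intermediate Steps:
$X{\left(r \right)} = -16 + 5 r$ ($X{\left(r \right)} = 9 - \left(0 - 5\right) \left(-5 + r\right) = 9 - - 5 \left(-5 + r\right) = 9 - \left(25 - 5 r\right) = 9 + \left(-25 + 5 r\right) = -16 + 5 r$)
$m = 487$
$a{\left(U,D \right)} = \left(-17 + 5 U\right)^{2}$ ($a{\left(U,D \right)} = \left(-1 + \left(-16 + 5 U\right)\right)^{2} = \left(-17 + 5 U\right)^{2}$)
$\left(234959 + a{\left(576,m \right)}\right) + \frac{1}{-297651 - 148411} = \left(234959 + \left(-17 + 5 \cdot 576\right)^{2}\right) + \frac{1}{-297651 - 148411} = \left(234959 + \left(-17 + 2880\right)^{2}\right) + \frac{1}{-446062} = \left(234959 + 2863^{2}\right) - \frac{1}{446062} = \left(234959 + 8196769\right) - \frac{1}{446062} = 8431728 - \frac{1}{446062} = \frac{3761073455135}{446062}$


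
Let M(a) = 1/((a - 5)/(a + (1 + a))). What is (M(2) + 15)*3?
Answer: 40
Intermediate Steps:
M(a) = (1 + 2*a)/(-5 + a) (M(a) = 1/((-5 + a)/(1 + 2*a)) = (1 + 2*a)/(-5 + a))
(M(2) + 15)*3 = ((1 + 2*2)/(-5 + 2) + 15)*3 = ((1 + 4)/(-3) + 15)*3 = (-⅓*5 + 15)*3 = (-5/3 + 15)*3 = (40/3)*3 = 40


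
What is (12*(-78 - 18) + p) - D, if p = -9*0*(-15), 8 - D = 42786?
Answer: 41626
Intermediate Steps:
D = -42778 (D = 8 - 1*42786 = 8 - 42786 = -42778)
p = 0 (p = 0*(-15) = 0)
(12*(-78 - 18) + p) - D = (12*(-78 - 18) + 0) - 1*(-42778) = (12*(-96) + 0) + 42778 = (-1152 + 0) + 42778 = -1152 + 42778 = 41626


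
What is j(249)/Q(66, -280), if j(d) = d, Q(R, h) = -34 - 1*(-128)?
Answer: 249/94 ≈ 2.6489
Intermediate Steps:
Q(R, h) = 94 (Q(R, h) = -34 + 128 = 94)
j(249)/Q(66, -280) = 249/94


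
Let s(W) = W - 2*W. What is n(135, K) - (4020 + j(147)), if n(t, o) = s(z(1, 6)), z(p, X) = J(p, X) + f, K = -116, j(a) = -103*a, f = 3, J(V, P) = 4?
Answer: 11114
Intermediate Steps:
z(p, X) = 7 (z(p, X) = 4 + 3 = 7)
s(W) = -W
n(t, o) = -7 (n(t, o) = -1*7 = -7)
n(135, K) - (4020 + j(147)) = -7 - (4020 - 103*147) = -7 - (4020 - 15141) = -7 - 1*(-11121) = -7 + 11121 = 11114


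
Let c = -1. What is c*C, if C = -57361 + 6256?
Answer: 51105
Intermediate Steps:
C = -51105
c*C = -1*(-51105) = 51105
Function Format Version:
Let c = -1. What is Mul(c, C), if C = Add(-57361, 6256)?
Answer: 51105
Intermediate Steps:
C = -51105
Mul(c, C) = Mul(-1, -51105) = 51105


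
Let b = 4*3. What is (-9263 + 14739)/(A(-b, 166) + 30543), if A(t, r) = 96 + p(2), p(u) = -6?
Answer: 5476/30633 ≈ 0.17876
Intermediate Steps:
b = 12
A(t, r) = 90 (A(t, r) = 96 - 6 = 90)
(-9263 + 14739)/(A(-b, 166) + 30543) = (-9263 + 14739)/(90 + 30543) = 5476/30633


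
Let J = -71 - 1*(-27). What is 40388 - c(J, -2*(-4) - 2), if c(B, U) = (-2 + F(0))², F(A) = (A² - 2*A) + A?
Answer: 40384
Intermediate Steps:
J = -44 (J = -71 + 27 = -44)
F(A) = A² - A
c(B, U) = 4 (c(B, U) = (-2 + 0*(-1 + 0))² = (-2 + 0*(-1))² = (-2 + 0)² = (-2)² = 4)
40388 - c(J, -2*(-4) - 2) = 40388 - 1*4 = 40388 - 4 = 40384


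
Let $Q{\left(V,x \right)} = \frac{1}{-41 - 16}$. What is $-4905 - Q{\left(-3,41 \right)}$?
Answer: $- \frac{279584}{57} \approx -4905.0$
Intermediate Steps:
$Q{\left(V,x \right)} = - \frac{1}{57}$ ($Q{\left(V,x \right)} = \frac{1}{-41 - 16} = \frac{1}{-57} = - \frac{1}{57}$)
$-4905 - Q{\left(-3,41 \right)} = -4905 - - \frac{1}{57} = -4905 + \frac{1}{57} = - \frac{279584}{57}$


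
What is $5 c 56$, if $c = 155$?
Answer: $43400$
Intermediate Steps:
$5 c 56 = 5 \cdot 155 \cdot 56 = 775 \cdot 56 = 43400$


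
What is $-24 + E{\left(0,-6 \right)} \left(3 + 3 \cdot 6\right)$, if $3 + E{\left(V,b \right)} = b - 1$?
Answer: $-234$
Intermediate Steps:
$E{\left(V,b \right)} = -4 + b$ ($E{\left(V,b \right)} = -3 + \left(b - 1\right) = -3 + \left(-1 + b\right) = -4 + b$)
$-24 + E{\left(0,-6 \right)} \left(3 + 3 \cdot 6\right) = -24 + \left(-4 - 6\right) \left(3 + 3 \cdot 6\right) = -24 - 10 \left(3 + 18\right) = -24 - 210 = -234$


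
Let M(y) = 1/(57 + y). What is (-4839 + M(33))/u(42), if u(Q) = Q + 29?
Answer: -435509/6390 ≈ -68.155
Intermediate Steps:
u(Q) = 29 + Q
(-4839 + M(33))/u(42) = (-4839 + 1/(57 + 33))/(29 + 42) = (-4839 + 1/90)/71 = (-4839 + 1/90)*(1/71) = -435509/90*1/71 = -435509/6390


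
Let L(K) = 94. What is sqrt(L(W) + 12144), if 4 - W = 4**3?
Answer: sqrt(12238) ≈ 110.63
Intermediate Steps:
W = -60 (W = 4 - 1*4**3 = 4 - 1*64 = 4 - 64 = -60)
sqrt(L(W) + 12144) = sqrt(94 + 12144) = sqrt(12238)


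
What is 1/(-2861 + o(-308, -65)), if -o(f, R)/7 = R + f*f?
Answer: -1/666454 ≈ -1.5005e-6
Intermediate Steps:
o(f, R) = -7*R - 7*f**2 (o(f, R) = -7*(R + f*f) = -7*(R + f**2) = -7*R - 7*f**2)
1/(-2861 + o(-308, -65)) = 1/(-2861 + (-7*(-65) - 7*(-308)**2)) = 1/(-2861 + (455 - 7*94864)) = 1/(-2861 + (455 - 664048)) = 1/(-2861 - 663593) = 1/(-666454) = -1/666454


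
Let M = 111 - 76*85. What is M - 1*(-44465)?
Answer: 38116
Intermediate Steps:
M = -6349 (M = 111 - 6460 = -6349)
M - 1*(-44465) = -6349 - 1*(-44465) = -6349 + 44465 = 38116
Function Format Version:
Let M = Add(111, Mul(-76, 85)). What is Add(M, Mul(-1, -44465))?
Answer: 38116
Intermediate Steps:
M = -6349 (M = Add(111, -6460) = -6349)
Add(M, Mul(-1, -44465)) = Add(-6349, Mul(-1, -44465)) = Add(-6349, 44465) = 38116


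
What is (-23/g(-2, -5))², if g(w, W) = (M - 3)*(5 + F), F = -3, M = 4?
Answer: 529/4 ≈ 132.25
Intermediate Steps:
g(w, W) = 2 (g(w, W) = (4 - 3)*(5 - 3) = 1*2 = 2)
(-23/g(-2, -5))² = (-23/2)² = 529/4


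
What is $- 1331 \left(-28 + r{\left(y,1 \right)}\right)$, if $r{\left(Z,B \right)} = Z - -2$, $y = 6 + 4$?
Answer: $21296$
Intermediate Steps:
$y = 10$
$r{\left(Z,B \right)} = 2 + Z$ ($r{\left(Z,B \right)} = Z + 2 = 2 + Z$)
$- 1331 \left(-28 + r{\left(y,1 \right)}\right) = - 1331 \left(-28 + \left(2 + 10\right)\right) = - 1331 \left(-28 + 12\right) = \left(-1331\right) \left(-16\right) = 21296$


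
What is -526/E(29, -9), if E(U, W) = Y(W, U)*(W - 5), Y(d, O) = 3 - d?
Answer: 263/84 ≈ 3.1310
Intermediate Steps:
E(U, W) = (-5 + W)*(3 - W) (E(U, W) = (3 - W)*(W - 5) = (3 - W)*(-5 + W) = (-5 + W)*(3 - W))
-526/E(29, -9) = -526*(-1/((-5 - 9)*(-3 - 9))) = -526/((-1*(-14)*(-12))) = -526/(-168) = -526*(-1/168) = 263/84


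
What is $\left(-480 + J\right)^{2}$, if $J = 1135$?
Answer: $429025$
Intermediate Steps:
$\left(-480 + J\right)^{2} = \left(-480 + 1135\right)^{2} = 655^{2} = 429025$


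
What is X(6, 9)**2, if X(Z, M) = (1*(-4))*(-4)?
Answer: 256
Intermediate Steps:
X(Z, M) = 16 (X(Z, M) = -4*(-4) = 16)
X(6, 9)**2 = 16**2 = 256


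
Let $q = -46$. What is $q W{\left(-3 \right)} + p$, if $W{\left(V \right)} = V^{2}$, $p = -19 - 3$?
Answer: $-436$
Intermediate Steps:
$p = -22$ ($p = -19 - 3 = -22$)
$q W{\left(-3 \right)} + p = - 46 \left(-3\right)^{2} - 22 = \left(-46\right) 9 - 22 = -414 - 22 = -436$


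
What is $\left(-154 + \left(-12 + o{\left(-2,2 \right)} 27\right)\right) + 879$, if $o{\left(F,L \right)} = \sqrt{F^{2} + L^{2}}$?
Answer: $713 + 54 \sqrt{2} \approx 789.37$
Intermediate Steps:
$\left(-154 + \left(-12 + o{\left(-2,2 \right)} 27\right)\right) + 879 = \left(-154 - \left(12 - \sqrt{\left(-2\right)^{2} + 2^{2}} \cdot 27\right)\right) + 879 = \left(-154 - \left(12 - \sqrt{4 + 4} \cdot 27\right)\right) + 879 = \left(-154 - \left(12 - \sqrt{8} \cdot 27\right)\right) + 879 = \left(-154 - \left(12 - 2 \sqrt{2} \cdot 27\right)\right) + 879 = \left(-154 - \left(12 - 54 \sqrt{2}\right)\right) + 879 = \left(-166 + 54 \sqrt{2}\right) + 879 = 713 + 54 \sqrt{2}$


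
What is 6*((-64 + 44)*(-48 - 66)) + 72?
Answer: 13752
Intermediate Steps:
6*((-64 + 44)*(-48 - 66)) + 72 = 6*(-20*(-114)) + 72 = 6*2280 + 72 = 13680 + 72 = 13752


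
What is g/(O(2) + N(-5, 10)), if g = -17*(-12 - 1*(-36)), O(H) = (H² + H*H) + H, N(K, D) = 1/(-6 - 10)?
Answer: -2176/53 ≈ -41.057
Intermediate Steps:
N(K, D) = -1/16 (N(K, D) = 1/(-16) = -1/16)
O(H) = H + 2*H² (O(H) = (H² + H²) + H = 2*H² + H = H + 2*H²)
g = -408 (g = -17*(-12 + 36) = -17*24 = -408)
g/(O(2) + N(-5, 10)) = -408/(2*(1 + 2*2) - 1/16) = -408/(2*(1 + 4) - 1/16) = -408/(2*5 - 1/16) = -408/(10 - 1/16) = -408/159/16 = -408*16/159 = -2176/53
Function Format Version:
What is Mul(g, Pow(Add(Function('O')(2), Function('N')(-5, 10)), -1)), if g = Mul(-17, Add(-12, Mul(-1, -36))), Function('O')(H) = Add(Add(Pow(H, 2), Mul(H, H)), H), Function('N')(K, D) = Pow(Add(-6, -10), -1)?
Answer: Rational(-2176, 53) ≈ -41.057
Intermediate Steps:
Function('N')(K, D) = Rational(-1, 16) (Function('N')(K, D) = Pow(-16, -1) = Rational(-1, 16))
Function('O')(H) = Add(H, Mul(2, Pow(H, 2))) (Function('O')(H) = Add(Add(Pow(H, 2), Pow(H, 2)), H) = Add(Mul(2, Pow(H, 2)), H) = Add(H, Mul(2, Pow(H, 2))))
g = -408 (g = Mul(-17, Add(-12, 36)) = Mul(-17, 24) = -408)
Mul(g, Pow(Add(Function('O')(2), Function('N')(-5, 10)), -1)) = Mul(-408, Pow(Add(Mul(2, Add(1, Mul(2, 2))), Rational(-1, 16)), -1)) = Mul(-408, Pow(Add(Mul(2, Add(1, 4)), Rational(-1, 16)), -1)) = Mul(-408, Pow(Add(Mul(2, 5), Rational(-1, 16)), -1)) = Mul(-408, Pow(Add(10, Rational(-1, 16)), -1)) = Mul(-408, Pow(Rational(159, 16), -1)) = Mul(-408, Rational(16, 159)) = Rational(-2176, 53)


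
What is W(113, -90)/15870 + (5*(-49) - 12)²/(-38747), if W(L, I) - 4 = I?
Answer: -525764936/307457445 ≈ -1.7100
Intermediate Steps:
W(L, I) = 4 + I
W(113, -90)/15870 + (5*(-49) - 12)²/(-38747) = (4 - 90)/15870 + (5*(-49) - 12)²/(-38747) = -86*1/15870 + (-245 - 12)²*(-1/38747) = -43/7935 + (-257)²*(-1/38747) = -43/7935 + 66049*(-1/38747) = -43/7935 - 66049/38747 = -525764936/307457445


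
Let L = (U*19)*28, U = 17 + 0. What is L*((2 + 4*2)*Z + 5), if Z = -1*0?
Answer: 45220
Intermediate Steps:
U = 17
Z = 0
L = 9044 (L = (17*19)*28 = 323*28 = 9044)
L*((2 + 4*2)*Z + 5) = 9044*((2 + 4*2)*0 + 5) = 9044*((2 + 8)*0 + 5) = 9044*(10*0 + 5) = 9044*(0 + 5) = 9044*5 = 45220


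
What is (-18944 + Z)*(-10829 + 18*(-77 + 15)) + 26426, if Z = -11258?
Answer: 360789316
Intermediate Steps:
(-18944 + Z)*(-10829 + 18*(-77 + 15)) + 26426 = (-18944 - 11258)*(-10829 + 18*(-77 + 15)) + 26426 = -30202*(-10829 + 18*(-62)) + 26426 = -30202*(-10829 - 1116) + 26426 = -30202*(-11945) + 26426 = 360762890 + 26426 = 360789316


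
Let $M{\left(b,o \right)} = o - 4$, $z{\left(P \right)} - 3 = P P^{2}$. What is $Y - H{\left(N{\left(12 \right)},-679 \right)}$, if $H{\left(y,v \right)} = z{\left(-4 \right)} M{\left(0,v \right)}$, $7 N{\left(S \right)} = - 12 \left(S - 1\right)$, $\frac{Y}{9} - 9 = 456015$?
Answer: $4062553$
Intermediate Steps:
$Y = 4104216$ ($Y = 81 + 9 \cdot 456015 = 81 + 4104135 = 4104216$)
$z{\left(P \right)} = 3 + P^{3}$ ($z{\left(P \right)} = 3 + P P^{2} = 3 + P^{3}$)
$N{\left(S \right)} = \frac{12}{7} - \frac{12 S}{7}$ ($N{\left(S \right)} = \frac{\left(-12\right) \left(S - 1\right)}{7} = \frac{\left(-12\right) \left(-1 + S\right)}{7} = \frac{12 - 12 S}{7} = \frac{12}{7} - \frac{12 S}{7}$)
$M{\left(b,o \right)} = -4 + o$ ($M{\left(b,o \right)} = o - 4 = -4 + o$)
$H{\left(y,v \right)} = 244 - 61 v$ ($H{\left(y,v \right)} = \left(3 + \left(-4\right)^{3}\right) \left(-4 + v\right) = \left(3 - 64\right) \left(-4 + v\right) = - 61 \left(-4 + v\right) = 244 - 61 v$)
$Y - H{\left(N{\left(12 \right)},-679 \right)} = 4104216 - \left(244 - -41419\right) = 4104216 - \left(244 + 41419\right) = 4104216 - 41663 = 4062553$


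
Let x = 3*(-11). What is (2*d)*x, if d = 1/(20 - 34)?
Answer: 33/7 ≈ 4.7143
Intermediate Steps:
d = -1/14 (d = 1/(-14) = -1/14 ≈ -0.071429)
x = -33
(2*d)*x = (2*(-1/14))*(-33) = -1/7*(-33) = 33/7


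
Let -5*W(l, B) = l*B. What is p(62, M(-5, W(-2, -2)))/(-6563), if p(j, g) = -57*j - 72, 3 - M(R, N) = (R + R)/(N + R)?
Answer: 3606/6563 ≈ 0.54944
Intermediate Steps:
W(l, B) = -B*l/5 (W(l, B) = -l*B/5 = -B*l/5)
M(R, N) = 3 - 2*R/(N + R) (M(R, N) = 3 - (R + R)/(N + R) = 3 - 2*R/(N + R))
p(j, g) = -72 - 57*j
p(62, M(-5, W(-2, -2)))/(-6563) = (-72 - 57*62)/(-6563) = (-72 - 3534)*(-1/6563) = -3606*(-1/6563) = 3606/6563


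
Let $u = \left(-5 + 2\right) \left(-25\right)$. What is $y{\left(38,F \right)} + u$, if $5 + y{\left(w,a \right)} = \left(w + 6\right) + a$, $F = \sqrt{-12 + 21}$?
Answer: $117$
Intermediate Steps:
$F = 3$ ($F = \sqrt{9} = 3$)
$y{\left(w,a \right)} = 1 + a + w$ ($y{\left(w,a \right)} = -5 + \left(\left(w + 6\right) + a\right) = -5 + \left(\left(6 + w\right) + a\right) = -5 + \left(6 + a + w\right) = 1 + a + w$)
$u = 75$ ($u = \left(-3\right) \left(-25\right) = 75$)
$y{\left(38,F \right)} + u = \left(1 + 3 + 38\right) + 75 = 42 + 75 = 117$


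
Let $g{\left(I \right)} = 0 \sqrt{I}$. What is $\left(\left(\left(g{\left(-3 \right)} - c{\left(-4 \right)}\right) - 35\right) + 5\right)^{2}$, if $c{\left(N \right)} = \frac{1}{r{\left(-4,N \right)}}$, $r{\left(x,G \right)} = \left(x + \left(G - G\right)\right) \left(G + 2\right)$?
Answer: $\frac{58081}{64} \approx 907.52$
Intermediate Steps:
$r{\left(x,G \right)} = x \left(2 + G\right)$ ($r{\left(x,G \right)} = \left(x + 0\right) \left(2 + G\right) = x \left(2 + G\right)$)
$g{\left(I \right)} = 0$
$c{\left(N \right)} = \frac{1}{-8 - 4 N}$ ($c{\left(N \right)} = \frac{1}{\left(-4\right) \left(2 + N\right)} = \frac{1}{-8 - 4 N}$)
$\left(\left(\left(g{\left(-3 \right)} - c{\left(-4 \right)}\right) - 35\right) + 5\right)^{2} = \left(\left(\left(0 - \frac{1}{4 \left(-2 - -4\right)}\right) - 35\right) + 5\right)^{2} = \left(\left(\left(0 - \frac{1}{4 \left(-2 + 4\right)}\right) - 35\right) + 5\right)^{2} = \left(\left(\left(0 - \frac{1}{4 \cdot 2}\right) - 35\right) + 5\right)^{2} = \left(\left(\left(0 - \frac{1}{4} \cdot \frac{1}{2}\right) - 35\right) + 5\right)^{2} = \left(\left(\left(0 - \frac{1}{8}\right) - 35\right) + 5\right)^{2} = \left(\left(- \frac{1}{8} - 35\right) + 5\right)^{2} = \left(- \frac{281}{8} + 5\right)^{2} = \left(- \frac{241}{8}\right)^{2} = \frac{58081}{64}$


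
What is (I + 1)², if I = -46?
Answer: 2025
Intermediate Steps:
(I + 1)² = (-46 + 1)² = (-45)² = 2025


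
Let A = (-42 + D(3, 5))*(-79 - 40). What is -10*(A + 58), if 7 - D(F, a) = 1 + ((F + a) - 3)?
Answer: -49370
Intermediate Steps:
D(F, a) = 9 - F - a (D(F, a) = 7 - (1 + ((F + a) - 3)) = 7 - (1 + (-3 + F + a)) = 7 - (-2 + F + a) = 7 + (2 - F - a) = 9 - F - a)
A = 4879 (A = (-42 + (9 - 1*3 - 1*5))*(-79 - 40) = (-42 + (9 - 3 - 5))*(-119) = (-42 + 1)*(-119) = -41*(-119) = 4879)
-10*(A + 58) = -10*(4879 + 58) = -10*4937 = -49370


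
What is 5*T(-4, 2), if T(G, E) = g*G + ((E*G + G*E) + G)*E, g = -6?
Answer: -80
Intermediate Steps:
T(G, E) = -6*G + E*(G + 2*E*G) (T(G, E) = -6*G + ((E*G + G*E) + G)*E = -6*G + ((E*G + E*G) + G)*E = -6*G + (2*E*G + G)*E = -6*G + (G + 2*E*G)*E = -6*G + E*(G + 2*E*G))
5*T(-4, 2) = 5*(-4*(-6 + 2 + 2*2²)) = 5*(-4*(-6 + 2 + 2*4)) = 5*(-4*(-6 + 2 + 8)) = 5*(-4*4) = 5*(-16) = -80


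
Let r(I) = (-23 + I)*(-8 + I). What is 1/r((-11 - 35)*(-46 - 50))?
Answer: 1/19364344 ≈ 5.1641e-8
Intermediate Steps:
1/r((-11 - 35)*(-46 - 50)) = 1/(184 + ((-11 - 35)*(-46 - 50))² - 31*(-11 - 35)*(-46 - 50)) = 1/(184 + (-46*(-96))² - (-1426)*(-96)) = 1/(184 + 4416² - 31*4416) = 1/(184 + 19501056 - 136896) = 1/19364344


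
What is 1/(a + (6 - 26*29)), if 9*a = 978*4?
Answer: -3/940 ≈ -0.0031915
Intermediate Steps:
a = 1304/3 (a = (978*4)/9 = (⅑)*3912 = 1304/3 ≈ 434.67)
1/(a + (6 - 26*29)) = 1/(1304/3 + (6 - 26*29)) = 1/(1304/3 + (6 - 754)) = 1/(1304/3 - 748) = 1/(-940/3) = -3/940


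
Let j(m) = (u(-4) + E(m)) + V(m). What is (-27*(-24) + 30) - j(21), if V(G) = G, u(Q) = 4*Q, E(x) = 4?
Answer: 669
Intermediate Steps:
j(m) = -12 + m (j(m) = (4*(-4) + 4) + m = (-16 + 4) + m = -12 + m)
(-27*(-24) + 30) - j(21) = (-27*(-24) + 30) - (-12 + 21) = (648 + 30) - 1*9 = 678 - 9 = 669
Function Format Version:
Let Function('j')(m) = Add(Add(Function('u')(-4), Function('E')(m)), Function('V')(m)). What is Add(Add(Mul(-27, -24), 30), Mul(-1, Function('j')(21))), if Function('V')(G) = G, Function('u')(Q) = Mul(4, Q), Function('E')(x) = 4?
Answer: 669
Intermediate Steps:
Function('j')(m) = Add(-12, m) (Function('j')(m) = Add(Add(Mul(4, -4), 4), m) = Add(Add(-16, 4), m) = Add(-12, m))
Add(Add(Mul(-27, -24), 30), Mul(-1, Function('j')(21))) = Add(Add(Mul(-27, -24), 30), Mul(-1, Add(-12, 21))) = Add(Add(648, 30), Mul(-1, 9)) = Add(678, -9) = 669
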